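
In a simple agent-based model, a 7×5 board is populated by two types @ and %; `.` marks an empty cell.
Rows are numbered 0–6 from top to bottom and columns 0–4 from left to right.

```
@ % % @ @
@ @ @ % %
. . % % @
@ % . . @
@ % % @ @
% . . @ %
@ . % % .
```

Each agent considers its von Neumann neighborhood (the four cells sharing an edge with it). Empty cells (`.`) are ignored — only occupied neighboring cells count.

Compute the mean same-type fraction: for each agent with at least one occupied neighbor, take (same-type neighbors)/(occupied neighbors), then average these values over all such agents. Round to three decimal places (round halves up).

(0,0)@ 1/2
(0,1)% 1/3
(0,2)% 1/3
(0,3)@ 1/3
(0,4)@ 1/2
(1,0)@ 2/2
(1,1)@ 2/3
(1,2)@ 1/4
(1,3)% 2/4
(1,4)% 1/3
(2,2)% 1/2
(2,3)% 2/3
(2,4)@ 1/3
(3,0)@ 1/2
(3,1)% 1/2
(3,4)@ 2/2
(4,0)@ 1/3
(4,1)% 2/3
(4,2)% 1/2
(4,3)@ 2/3
(4,4)@ 2/3
(5,0)% 0/2
(5,3)@ 1/3
(5,4)% 0/2
(6,0)@ 0/1
(6,2)% 1/1
(6,3)% 1/2
Sum over 27 agents: 1/2 + 1/3 + 1/3 + 1/3 + 1/2 + 2/2 + 2/3 + 1/4 + 2/4 + 1/3 + 1/2 + 2/3 + 1/3 + 1/2 + 1/2 + 2/2 + 1/3 + 2/3 + 1/2 + 2/3 + 2/3 + 0/2 + 1/3 + 0/2 + 0/1 + 1/1 + 1/2 = 155/12; mean = 155/12 ÷ 27 = 155/324 = 0.478395… → 0.478.

0.478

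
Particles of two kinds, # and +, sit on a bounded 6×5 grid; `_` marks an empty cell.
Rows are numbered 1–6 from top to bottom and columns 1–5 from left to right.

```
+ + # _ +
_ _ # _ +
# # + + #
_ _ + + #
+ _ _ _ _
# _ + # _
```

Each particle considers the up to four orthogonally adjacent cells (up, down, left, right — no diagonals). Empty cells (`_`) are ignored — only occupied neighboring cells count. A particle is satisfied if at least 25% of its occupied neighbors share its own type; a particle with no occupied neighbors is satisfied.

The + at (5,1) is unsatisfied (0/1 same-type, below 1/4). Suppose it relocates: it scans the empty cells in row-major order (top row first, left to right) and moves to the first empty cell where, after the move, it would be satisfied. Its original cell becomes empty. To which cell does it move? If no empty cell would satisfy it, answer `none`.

(1,4)

Vacating (5,1). Empty cells in order:
  (1,4): 1/2 same-type → satisfied — stop here.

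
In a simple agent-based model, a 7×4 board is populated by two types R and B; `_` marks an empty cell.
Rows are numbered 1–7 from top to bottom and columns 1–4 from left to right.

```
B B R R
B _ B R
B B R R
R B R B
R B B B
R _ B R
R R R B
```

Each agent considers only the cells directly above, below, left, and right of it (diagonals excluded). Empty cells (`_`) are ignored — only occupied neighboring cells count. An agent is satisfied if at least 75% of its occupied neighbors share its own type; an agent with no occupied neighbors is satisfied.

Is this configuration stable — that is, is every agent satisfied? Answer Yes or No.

(1,1)B 2/2 satisfied
(1,2)B 1/2 not
(1,3)R 1/3 not
(1,4)R 2/2 satisfied
(2,1)B 2/2 satisfied
(2,3)B 0/3 not
(2,4)R 2/3 not
(3,1)B 2/3 not
(3,2)B 2/3 not
(3,3)R 2/4 not
(3,4)R 2/3 not
(4,1)R 1/3 not
(4,2)B 2/4 not
(4,3)R 1/4 not
(4,4)B 1/3 not
(5,1)R 2/3 not
(5,2)B 2/3 not
(5,3)B 3/4 satisfied
(5,4)B 2/3 not
(6,1)R 2/2 satisfied
(6,3)B 1/3 not
(6,4)R 0/3 not
(7,1)R 2/2 satisfied
(7,2)R 2/2 satisfied
(7,3)R 1/3 not
(7,4)B 0/2 not
For instance (1,2) has only 1/2 same-type neighbors, below 3/4.

No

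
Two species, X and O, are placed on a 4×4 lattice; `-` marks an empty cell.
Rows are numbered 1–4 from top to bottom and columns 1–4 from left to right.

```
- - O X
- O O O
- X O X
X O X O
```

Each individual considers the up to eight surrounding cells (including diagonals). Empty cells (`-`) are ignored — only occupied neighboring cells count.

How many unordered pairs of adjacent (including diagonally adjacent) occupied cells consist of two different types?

Scan each occupied cell's neighbors to the right and below (and the two forward diagonals) so each pair is counted once.
Row 1: O(1,3)–X(1,4)≠ O(1,3)–O(2,3)= O(1,3)–O(2,4)= O(1,3)–O(2,2)= X(1,4)–O(2,4)≠ X(1,4)–O(2,3)≠  → 3/6 unlike.
Row 2: O(2,2)–O(2,3)= O(2,2)–X(3,2)≠ O(2,2)–O(3,3)= O(2,3)–O(2,4)= O(2,3)–O(3,3)= O(2,3)–X(3,4)≠ O(2,3)–X(3,2)≠ O(2,4)–X(3,4)≠ O(2,4)–O(3,3)=  → 4/9 unlike.
Row 3: X(3,2)–O(3,3)≠ X(3,2)–O(4,2)≠ X(3,2)–X(4,3)= X(3,2)–X(4,1)= O(3,3)–X(3,4)≠ O(3,3)–X(4,3)≠ O(3,3)–O(4,4)= O(3,3)–O(4,2)= X(3,4)–O(4,4)≠ X(3,4)–X(4,3)=  → 5/10 unlike.
Row 4: X(4,1)–O(4,2)≠ O(4,2)–X(4,3)≠ X(4,3)–O(4,4)≠  → 3/3 unlike.
Total adjacent occupied pairs: 28; unlike-type pairs: 15.

15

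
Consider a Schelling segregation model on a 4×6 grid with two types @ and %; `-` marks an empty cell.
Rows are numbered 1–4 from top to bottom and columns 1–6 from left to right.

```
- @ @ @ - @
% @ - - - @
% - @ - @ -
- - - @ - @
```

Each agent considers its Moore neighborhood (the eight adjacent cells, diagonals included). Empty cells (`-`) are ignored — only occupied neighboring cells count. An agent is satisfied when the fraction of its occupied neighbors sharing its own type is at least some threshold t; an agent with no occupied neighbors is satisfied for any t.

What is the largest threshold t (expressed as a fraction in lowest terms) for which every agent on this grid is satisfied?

1/3

Row 1: (1,2)@ 2/3 · (1,3)@ 3/3 · (1,4)@ 1/1 · (1,6)@ 1/1
Row 2: (2,1)% 1/3 · (2,2)@ 3/5 · (2,6)@ 2/2
Row 3: (3,1)% 1/2 · (3,3)@ 2/2 · (3,5)@ 3/3
Row 4: (4,4)@ 2/2 · (4,6)@ 1/1
The smallest same-type fraction is 1/3 at (2,1), which reduces to 1/3. Any threshold above that leaves this agent unsatisfied.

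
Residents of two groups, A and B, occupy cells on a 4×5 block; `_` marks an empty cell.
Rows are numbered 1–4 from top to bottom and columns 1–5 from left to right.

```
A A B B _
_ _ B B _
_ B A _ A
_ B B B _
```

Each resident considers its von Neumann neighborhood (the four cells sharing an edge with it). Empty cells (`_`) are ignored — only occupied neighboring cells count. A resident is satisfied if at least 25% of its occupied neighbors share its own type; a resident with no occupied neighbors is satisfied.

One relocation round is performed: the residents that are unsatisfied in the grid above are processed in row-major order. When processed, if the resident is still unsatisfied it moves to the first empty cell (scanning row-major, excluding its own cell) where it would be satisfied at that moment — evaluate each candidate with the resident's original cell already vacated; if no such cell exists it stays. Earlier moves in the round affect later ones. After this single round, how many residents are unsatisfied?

Initially unsatisfied (in order): (3,3).
  (3,3) → (2,1).
Resulting grid:
A A B B _
A _ B B _
_ B _ _ A
_ B B B _
All satisfied now.

0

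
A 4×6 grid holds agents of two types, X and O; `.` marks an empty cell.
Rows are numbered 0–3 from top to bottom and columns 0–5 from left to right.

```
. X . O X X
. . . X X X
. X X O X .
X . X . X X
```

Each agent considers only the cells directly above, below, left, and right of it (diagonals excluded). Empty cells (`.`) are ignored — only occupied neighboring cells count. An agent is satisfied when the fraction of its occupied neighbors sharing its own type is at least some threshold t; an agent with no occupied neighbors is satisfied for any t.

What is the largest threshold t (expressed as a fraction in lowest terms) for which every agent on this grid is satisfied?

(0,1)X — no occupied neighbors
(0,3)O 0/2
(0,4)X 2/3
(0,5)X 2/2
(1,3)X 1/3
(1,4)X 4/4
(1,5)X 2/2
(2,1)X 1/1
(2,2)X 2/3
(2,3)O 0/3
(2,4)X 2/3
(3,0)X — no occupied neighbors
(3,2)X 1/1
(3,4)X 2/2
(3,5)X 1/1
The smallest same-type fraction is 0/2 at (0,3), which reduces to 0/1. Any threshold above that leaves this agent unsatisfied.

0/1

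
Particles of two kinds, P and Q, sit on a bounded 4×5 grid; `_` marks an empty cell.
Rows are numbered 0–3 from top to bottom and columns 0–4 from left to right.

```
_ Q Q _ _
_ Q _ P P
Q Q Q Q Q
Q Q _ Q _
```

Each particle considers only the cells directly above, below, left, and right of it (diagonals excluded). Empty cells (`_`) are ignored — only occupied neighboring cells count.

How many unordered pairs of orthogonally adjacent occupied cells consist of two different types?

2

Scan each occupied cell's neighbors to the right and below so each pair is counted once.
Row 0: Q(0,1)–Q(0,2)= Q(0,1)–Q(1,1)=  → 0/2 unlike.
Row 1: Q(1,1)–Q(2,1)= P(1,3)–P(1,4)= P(1,3)–Q(2,3)≠ P(1,4)–Q(2,4)≠  → 2/4 unlike.
Row 2: Q(2,0)–Q(2,1)= Q(2,0)–Q(3,0)= Q(2,1)–Q(2,2)= Q(2,1)–Q(3,1)= Q(2,2)–Q(2,3)= Q(2,3)–Q(2,4)= Q(2,3)–Q(3,3)=  → 0/7 unlike.
Row 3: Q(3,0)–Q(3,1)=  → 0/1 unlike.
Total adjacent occupied pairs: 14; unlike-type pairs: 2.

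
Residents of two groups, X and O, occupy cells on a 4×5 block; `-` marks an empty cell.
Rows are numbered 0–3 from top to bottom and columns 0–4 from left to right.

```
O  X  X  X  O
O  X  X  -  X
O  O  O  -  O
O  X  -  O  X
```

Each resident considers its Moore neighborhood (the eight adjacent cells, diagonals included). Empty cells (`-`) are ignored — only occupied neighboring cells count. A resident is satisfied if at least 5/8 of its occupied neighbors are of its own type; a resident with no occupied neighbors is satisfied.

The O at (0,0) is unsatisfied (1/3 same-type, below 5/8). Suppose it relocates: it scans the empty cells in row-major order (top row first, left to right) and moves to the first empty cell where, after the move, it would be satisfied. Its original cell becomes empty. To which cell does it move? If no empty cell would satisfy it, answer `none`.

Vacating (0,0). Empty cells in order:
  (1,3): 3/7 same-type → still unsatisfied.
  (2,3): 3/6 same-type → still unsatisfied.
  (3,2): 3/4 same-type → satisfied — stop here.

(3,2)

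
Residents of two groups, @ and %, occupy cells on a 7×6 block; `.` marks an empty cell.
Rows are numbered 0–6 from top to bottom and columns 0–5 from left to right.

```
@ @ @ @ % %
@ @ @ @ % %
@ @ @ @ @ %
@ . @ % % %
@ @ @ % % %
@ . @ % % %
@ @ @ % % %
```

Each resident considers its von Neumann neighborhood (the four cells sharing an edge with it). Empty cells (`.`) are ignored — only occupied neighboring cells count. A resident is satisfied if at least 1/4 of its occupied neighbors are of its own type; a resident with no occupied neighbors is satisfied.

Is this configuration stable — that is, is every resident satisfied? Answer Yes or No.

Row 0: (0,0)@ 2/2 ✓ · (0,1)@ 3/3 ✓ · (0,2)@ 3/3 ✓ · (0,3)@ 2/3 ✓ · (0,4)% 2/3 ✓ · (0,5)% 2/2 ✓
Row 1: (1,0)@ 3/3 ✓ · (1,1)@ 4/4 ✓ · (1,2)@ 4/4 ✓ · (1,3)@ 3/4 ✓ · (1,4)% 2/4 ✓ · (1,5)% 3/3 ✓
Row 2: (2,0)@ 3/3 ✓ · (2,1)@ 3/3 ✓ · (2,2)@ 4/4 ✓ · (2,3)@ 3/4 ✓ · (2,4)@ 1/4 ✓ · (2,5)% 2/3 ✓
Row 3: (3,0)@ 2/2 ✓ · (3,2)@ 2/3 ✓ · (3,3)% 2/4 ✓ · (3,4)% 3/4 ✓ · (3,5)% 3/3 ✓
Row 4: (4,0)@ 3/3 ✓ · (4,1)@ 2/2 ✓ · (4,2)@ 3/4 ✓ · (4,3)% 3/4 ✓ · (4,4)% 4/4 ✓ · (4,5)% 3/3 ✓
Row 5: (5,0)@ 2/2 ✓ · (5,2)@ 2/3 ✓ · (5,3)% 3/4 ✓ · (5,4)% 4/4 ✓ · (5,5)% 3/3 ✓
Row 6: (6,0)@ 2/2 ✓ · (6,1)@ 2/2 ✓ · (6,2)@ 2/3 ✓ · (6,3)% 2/3 ✓ · (6,4)% 3/3 ✓ · (6,5)% 2/2 ✓
All meet the threshold, so the configuration is stable.

Yes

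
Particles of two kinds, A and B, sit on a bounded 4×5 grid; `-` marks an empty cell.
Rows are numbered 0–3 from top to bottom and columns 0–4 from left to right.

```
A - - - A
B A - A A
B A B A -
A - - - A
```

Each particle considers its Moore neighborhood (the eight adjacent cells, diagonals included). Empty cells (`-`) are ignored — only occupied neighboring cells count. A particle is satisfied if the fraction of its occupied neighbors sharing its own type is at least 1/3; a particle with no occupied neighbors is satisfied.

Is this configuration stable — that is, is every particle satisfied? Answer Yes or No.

(0,0)A 1/2 satisfied
(0,4)A 2/2 satisfied
(1,0)B 1/4 not
(1,1)A 2/5 satisfied
(1,3)A 3/4 satisfied
(1,4)A 3/3 satisfied
(2,0)B 1/4 not
(2,1)A 2/5 satisfied
(2,2)B 0/4 not
(2,3)A 3/4 satisfied
(3,0)A 1/2 satisfied
(3,4)A 1/1 satisfied
For instance (1,0) has only 1/4 same-type neighbors, below 1/3.

No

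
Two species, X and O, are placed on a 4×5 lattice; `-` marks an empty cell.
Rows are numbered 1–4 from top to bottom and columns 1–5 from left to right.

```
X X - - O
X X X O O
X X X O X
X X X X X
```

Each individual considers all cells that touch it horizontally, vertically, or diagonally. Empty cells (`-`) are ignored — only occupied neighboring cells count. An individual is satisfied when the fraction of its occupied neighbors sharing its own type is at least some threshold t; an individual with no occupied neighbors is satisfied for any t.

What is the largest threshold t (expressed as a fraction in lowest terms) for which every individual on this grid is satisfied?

Row 1: (1,1)X 3/3 · (1,2)X 4/4 · (1,5)O 2/2
Row 2: (2,1)X 5/5 · (2,2)X 7/7 · (2,3)X 4/6 · (2,4)O 3/6 · (2,5)O 3/4
Row 3: (3,1)X 5/5 · (3,2)X 8/8 · (3,3)X 6/8 · (3,4)O 2/8 · (3,5)X 2/5
Row 4: (4,1)X 3/3 · (4,2)X 5/5 · (4,3)X 4/5 · (4,4)X 4/5 · (4,5)X 2/3
The smallest same-type fraction is 2/8 at (3,4), which reduces to 1/4. Any threshold above that leaves this individual unsatisfied.

1/4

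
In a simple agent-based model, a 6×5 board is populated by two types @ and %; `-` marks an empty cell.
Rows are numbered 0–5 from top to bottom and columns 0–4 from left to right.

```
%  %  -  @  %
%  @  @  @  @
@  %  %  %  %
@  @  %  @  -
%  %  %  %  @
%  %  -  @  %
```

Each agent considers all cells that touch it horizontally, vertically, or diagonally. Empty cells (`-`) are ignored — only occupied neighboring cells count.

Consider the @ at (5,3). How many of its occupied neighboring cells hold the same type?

1

Occupied neighbors of (5,3): (4,2)=%, (4,3)=%, (4,4)=@, (5,4)=%.
Same type (@): 1 of 4.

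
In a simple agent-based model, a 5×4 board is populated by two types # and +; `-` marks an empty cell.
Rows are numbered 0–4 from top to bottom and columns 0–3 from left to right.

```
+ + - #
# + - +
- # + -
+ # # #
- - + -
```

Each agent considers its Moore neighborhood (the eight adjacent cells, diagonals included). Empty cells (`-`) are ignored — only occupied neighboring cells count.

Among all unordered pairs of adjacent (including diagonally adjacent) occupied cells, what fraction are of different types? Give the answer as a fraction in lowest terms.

7/12

Scan each occupied cell's neighbors to the right and below (and the two forward diagonals) so each pair is counted once.
Row 0: +(0,0)–+(0,1)= +(0,0)–#(1,0)≠ +(0,0)–+(1,1)= +(0,1)–+(1,1)= +(0,1)–#(1,0)≠ #(0,3)–+(1,3)≠  → 3/6 unlike.
Row 1: #(1,0)–+(1,1)≠ #(1,0)–#(2,1)= +(1,1)–#(2,1)≠ +(1,1)–+(2,2)= +(1,3)–+(2,2)=  → 2/5 unlike.
Row 2: #(2,1)–+(2,2)≠ #(2,1)–#(3,1)= #(2,1)–#(3,2)= #(2,1)–+(3,0)≠ +(2,2)–#(3,2)≠ +(2,2)–#(3,3)≠ +(2,2)–#(3,1)≠  → 5/7 unlike.
Row 3: +(3,0)–#(3,1)≠ #(3,1)–#(3,2)= #(3,1)–+(4,2)≠ #(3,2)–#(3,3)= #(3,2)–+(4,2)≠ #(3,3)–+(4,2)≠  → 4/6 unlike.
Total adjacent occupied pairs: 24; unlike-type pairs: 14.
14/24 reduces to 7/12.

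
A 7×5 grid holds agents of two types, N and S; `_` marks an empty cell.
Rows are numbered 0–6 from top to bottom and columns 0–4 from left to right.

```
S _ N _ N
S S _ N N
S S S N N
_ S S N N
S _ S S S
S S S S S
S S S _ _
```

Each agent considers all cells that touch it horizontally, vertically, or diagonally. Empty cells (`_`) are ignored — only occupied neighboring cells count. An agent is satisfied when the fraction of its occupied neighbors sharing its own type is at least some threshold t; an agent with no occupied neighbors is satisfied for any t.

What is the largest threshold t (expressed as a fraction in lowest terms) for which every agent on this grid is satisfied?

3/8

Row 0: (0,0)S 2/2 · (0,2)N 1/2 · (0,4)N 2/2
Row 1: (1,0)S 4/4 · (1,1)S 5/6 · (1,3)N 5/6 · (1,4)N 4/4
Row 2: (2,0)S 4/4 · (2,1)S 6/6 · (2,2)S 4/7 · (2,3)N 5/7 · (2,4)N 5/5
Row 3: (3,1)S 6/6 · (3,2)S 5/7 · (3,3)N 3/8 · (3,4)N 3/5
Row 4: (4,0)S 3/3 · (4,2)S 6/7 · (4,3)S 6/8 · (4,4)S 3/5
Row 5: (5,0)S 4/4 · (5,1)S 7/7 · (5,2)S 6/6 · (5,3)S 6/6 · (5,4)S 3/3
Row 6: (6,0)S 3/3 · (6,1)S 5/5 · (6,2)S 4/4
The smallest same-type fraction is 3/8 at (3,3), which reduces to 3/8. Any threshold above that leaves this agent unsatisfied.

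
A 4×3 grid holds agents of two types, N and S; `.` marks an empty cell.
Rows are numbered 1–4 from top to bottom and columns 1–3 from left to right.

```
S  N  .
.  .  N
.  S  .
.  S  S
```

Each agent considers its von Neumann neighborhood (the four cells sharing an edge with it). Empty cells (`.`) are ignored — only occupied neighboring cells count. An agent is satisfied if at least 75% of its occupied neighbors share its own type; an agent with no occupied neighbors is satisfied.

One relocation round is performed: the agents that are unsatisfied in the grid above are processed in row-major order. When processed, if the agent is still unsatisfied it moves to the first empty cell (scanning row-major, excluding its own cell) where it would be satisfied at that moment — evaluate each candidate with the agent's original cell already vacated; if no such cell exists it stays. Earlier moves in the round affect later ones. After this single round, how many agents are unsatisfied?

Initially unsatisfied (in order): (1,1), (1,2).
  (1,1) → (2,1).
  (1,2): now satisfied by earlier moves; stays.
Resulting grid:
. N .
S . N
. S .
. S S
All satisfied now.

0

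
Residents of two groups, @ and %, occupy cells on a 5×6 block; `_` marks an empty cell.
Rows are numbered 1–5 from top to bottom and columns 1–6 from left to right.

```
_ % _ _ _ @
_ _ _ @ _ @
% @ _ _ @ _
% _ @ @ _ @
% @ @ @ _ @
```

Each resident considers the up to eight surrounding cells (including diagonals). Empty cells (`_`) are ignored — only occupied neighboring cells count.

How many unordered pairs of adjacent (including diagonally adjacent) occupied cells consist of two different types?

4

Scan each occupied cell's neighbors to the right and below (and the two forward diagonals) so each pair is counted once.
From row 1: 0 unlike of 1 pairs (running 0/1).
From row 2: 0 unlike of 2 pairs (running 0/3).
From row 3: 2 unlike of 6 pairs (running 2/9).
From row 4: 1 unlike of 9 pairs (running 3/18).
From row 5: 1 unlike of 3 pairs (running 4/21).
Total adjacent occupied pairs: 21; unlike-type pairs: 4.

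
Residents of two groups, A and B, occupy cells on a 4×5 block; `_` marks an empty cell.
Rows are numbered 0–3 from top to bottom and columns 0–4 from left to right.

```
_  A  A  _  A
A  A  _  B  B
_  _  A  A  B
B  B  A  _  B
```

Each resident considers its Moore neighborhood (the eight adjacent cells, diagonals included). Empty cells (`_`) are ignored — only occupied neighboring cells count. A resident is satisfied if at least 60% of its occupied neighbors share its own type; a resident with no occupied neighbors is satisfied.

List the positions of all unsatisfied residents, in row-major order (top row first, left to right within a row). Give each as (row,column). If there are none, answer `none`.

(0,1)A 3/3 ✓
(0,2)A 2/3 ✓
(0,4)A 0/2 ✗
(1,0)A 2/2 ✓
(1,1)A 4/4 ✓
(1,3)B 2/6 ✗
(1,4)B 2/4 ✗
(2,2)A 3/5 ✓
(2,3)A 2/6 ✗
(2,4)B 3/4 ✓
(3,0)B 1/1 ✓
(3,1)B 1/3 ✗
(3,2)A 2/3 ✓
(3,4)B 1/2 ✗

(0,4), (1,3), (1,4), (2,3), (3,1), (3,4)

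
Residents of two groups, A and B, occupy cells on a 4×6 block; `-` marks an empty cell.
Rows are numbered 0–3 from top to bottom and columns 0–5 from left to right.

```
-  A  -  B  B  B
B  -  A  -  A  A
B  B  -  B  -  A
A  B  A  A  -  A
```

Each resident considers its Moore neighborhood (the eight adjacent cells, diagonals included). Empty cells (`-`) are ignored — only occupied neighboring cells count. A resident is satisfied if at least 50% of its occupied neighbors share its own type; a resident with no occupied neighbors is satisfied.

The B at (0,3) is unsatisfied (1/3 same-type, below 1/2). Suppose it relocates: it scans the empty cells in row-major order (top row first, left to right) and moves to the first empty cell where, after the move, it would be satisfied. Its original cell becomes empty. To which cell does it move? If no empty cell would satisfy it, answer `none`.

Vacating (0,3). Empty cells in order:
  (0,0): 1/2 same-type → satisfied — stop here.

(0,0)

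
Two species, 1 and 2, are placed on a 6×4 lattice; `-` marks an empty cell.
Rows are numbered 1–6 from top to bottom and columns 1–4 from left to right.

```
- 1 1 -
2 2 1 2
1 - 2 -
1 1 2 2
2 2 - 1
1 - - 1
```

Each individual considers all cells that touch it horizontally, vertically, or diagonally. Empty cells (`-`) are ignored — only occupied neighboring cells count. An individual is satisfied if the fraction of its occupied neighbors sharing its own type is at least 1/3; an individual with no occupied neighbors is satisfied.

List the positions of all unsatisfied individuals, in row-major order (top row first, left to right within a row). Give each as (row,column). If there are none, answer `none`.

(5,1), (6,1)

(1,2)1 2/4 ok
(1,3)1 2/4 ok
(2,1)2 1/3 ok
(2,2)2 2/6 ok
(2,3)1 2/5 ok
(2,4)2 1/3 ok
(3,1)1 2/4 ok
(3,3)2 4/6 ok
(4,1)1 2/4 ok
(4,2)1 2/6 ok
(4,3)2 3/5 ok
(4,4)2 2/3 ok
(5,1)2 1/4 unhappy
(5,2)2 2/5 ok
(5,4)1 1/3 ok
(6,1)1 0/2 unhappy
(6,4)1 1/1 ok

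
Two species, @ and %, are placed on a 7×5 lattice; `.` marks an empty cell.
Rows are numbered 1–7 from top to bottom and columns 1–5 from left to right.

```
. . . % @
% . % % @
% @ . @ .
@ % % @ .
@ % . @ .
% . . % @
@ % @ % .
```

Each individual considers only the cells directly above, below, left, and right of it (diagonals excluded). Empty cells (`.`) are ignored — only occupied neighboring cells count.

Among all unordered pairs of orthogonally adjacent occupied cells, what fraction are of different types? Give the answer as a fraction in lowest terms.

8/13

Scan each occupied cell's neighbors to the right and below so each pair is counted once.
From row 1: 1 unlike of 3 pairs (running 1/3).
From row 2: 2 unlike of 4 pairs (running 3/7).
From row 3: 3 unlike of 4 pairs (running 6/11).
From row 4: 2 unlike of 6 pairs (running 8/17).
From row 5: 3 unlike of 3 pairs (running 11/20).
From row 6: 2 unlike of 3 pairs (running 13/23).
From row 7: 3 unlike of 3 pairs (running 16/26).
Total adjacent occupied pairs: 26; unlike-type pairs: 16.
16/26 reduces to 8/13.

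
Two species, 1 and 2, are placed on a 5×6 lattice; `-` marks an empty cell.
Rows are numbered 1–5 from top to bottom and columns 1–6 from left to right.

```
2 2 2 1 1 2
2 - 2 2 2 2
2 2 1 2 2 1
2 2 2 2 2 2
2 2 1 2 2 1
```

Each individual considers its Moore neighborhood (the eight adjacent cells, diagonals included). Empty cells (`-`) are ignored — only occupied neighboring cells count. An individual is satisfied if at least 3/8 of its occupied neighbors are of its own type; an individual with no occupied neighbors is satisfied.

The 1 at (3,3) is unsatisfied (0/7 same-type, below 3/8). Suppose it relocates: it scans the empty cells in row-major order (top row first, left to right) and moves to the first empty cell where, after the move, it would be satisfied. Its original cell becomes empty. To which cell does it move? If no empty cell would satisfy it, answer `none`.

none

Vacating (3,3). Empty cells in order:
  (2,2): 0/7 same-type → still unsatisfied.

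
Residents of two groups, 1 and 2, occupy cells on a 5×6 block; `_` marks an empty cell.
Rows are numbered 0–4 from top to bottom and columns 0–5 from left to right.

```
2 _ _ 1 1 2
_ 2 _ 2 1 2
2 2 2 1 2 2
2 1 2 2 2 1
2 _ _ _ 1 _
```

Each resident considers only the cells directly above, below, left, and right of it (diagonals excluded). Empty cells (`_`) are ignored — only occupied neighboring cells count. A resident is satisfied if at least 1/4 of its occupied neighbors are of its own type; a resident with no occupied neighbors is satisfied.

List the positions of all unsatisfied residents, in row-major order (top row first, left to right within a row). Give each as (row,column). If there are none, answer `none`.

(1,3), (2,3), (3,1), (3,5), (4,4)

(0,0)2 0/0 ✓
(0,3)1 1/2 ✓
(0,4)1 2/3 ✓
(0,5)2 1/2 ✓
(1,1)2 1/1 ✓
(1,3)2 0/3 ✗
(1,4)1 1/4 ✓
(1,5)2 2/3 ✓
(2,0)2 2/2 ✓
(2,1)2 3/4 ✓
(2,2)2 2/3 ✓
(2,3)1 0/4 ✗
(2,4)2 2/4 ✓
(2,5)2 2/3 ✓
(3,0)2 2/3 ✓
(3,1)1 0/3 ✗
(3,2)2 2/3 ✓
(3,3)2 2/3 ✓
(3,4)2 2/4 ✓
(3,5)1 0/2 ✗
(4,0)2 1/1 ✓
(4,4)1 0/1 ✗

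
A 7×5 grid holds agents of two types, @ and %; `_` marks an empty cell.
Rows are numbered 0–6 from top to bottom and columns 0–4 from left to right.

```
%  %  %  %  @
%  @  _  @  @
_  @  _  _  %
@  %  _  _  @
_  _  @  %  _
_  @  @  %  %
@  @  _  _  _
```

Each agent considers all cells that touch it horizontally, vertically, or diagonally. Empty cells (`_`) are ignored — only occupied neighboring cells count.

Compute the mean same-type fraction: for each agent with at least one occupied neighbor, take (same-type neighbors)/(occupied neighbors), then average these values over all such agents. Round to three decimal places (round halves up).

(0,0)% 2/3
(0,1)% 3/4
(0,2)% 2/4
(0,3)% 1/4
(0,4)@ 2/3
(1,0)% 2/4
(1,1)@ 1/5
(1,3)@ 2/5
(1,4)@ 2/4
(2,1)@ 2/4
(2,4)% 0/3
(3,0)@ 1/2
(3,1)% 0/3
(3,4)@ 0/2
(4,2)@ 2/5
(4,3)% 2/5
(5,1)@ 4/4
(5,2)@ 3/5
(5,3)% 2/4
(5,4)% 2/2
(6,0)@ 2/2
(6,1)@ 3/3
Sum over 22 agents: 2/3 + 3/4 + 2/4 + 1/4 + 2/3 + 2/4 + 1/5 + 2/5 + 2/4 + 2/4 + 0/3 + 1/2 + 0/3 + 0/2 + 2/5 + 2/5 + 4/4 + 3/5 + 2/4 + 2/2 + 2/2 + 3/3 = 34/3; mean = 34/3 ÷ 22 = 17/33 = 0.515151… → 0.515.

0.515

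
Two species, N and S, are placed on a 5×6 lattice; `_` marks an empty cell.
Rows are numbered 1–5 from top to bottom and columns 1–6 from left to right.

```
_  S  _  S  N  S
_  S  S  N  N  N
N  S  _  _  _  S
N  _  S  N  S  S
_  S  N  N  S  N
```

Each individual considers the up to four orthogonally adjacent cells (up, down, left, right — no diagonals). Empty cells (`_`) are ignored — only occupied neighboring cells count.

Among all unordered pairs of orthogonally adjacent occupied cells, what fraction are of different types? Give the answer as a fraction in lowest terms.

Scan each occupied cell's neighbors to the right and below so each pair is counted once.
From row 1: 4 unlike of 6 pairs (running 4/6).
From row 2: 2 unlike of 6 pairs (running 6/12).
From row 3: 1 unlike of 3 pairs (running 7/15).
From row 4: 4 unlike of 7 pairs (running 11/22).
From row 5: 3 unlike of 4 pairs (running 14/26).
Total adjacent occupied pairs: 26; unlike-type pairs: 14.
14/26 reduces to 7/13.

7/13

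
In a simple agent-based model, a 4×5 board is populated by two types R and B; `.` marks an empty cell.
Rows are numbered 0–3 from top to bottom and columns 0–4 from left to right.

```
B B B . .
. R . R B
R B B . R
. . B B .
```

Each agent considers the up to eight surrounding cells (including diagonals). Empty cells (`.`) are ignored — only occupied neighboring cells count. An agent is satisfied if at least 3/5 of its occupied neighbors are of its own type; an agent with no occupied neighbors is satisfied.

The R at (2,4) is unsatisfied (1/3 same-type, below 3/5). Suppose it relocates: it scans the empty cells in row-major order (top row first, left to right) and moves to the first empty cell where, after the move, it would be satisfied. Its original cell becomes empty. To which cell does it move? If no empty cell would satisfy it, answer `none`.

Vacating (2,4). Empty cells in order:
  (0,3): 1/3 same-type → still unsatisfied.
  (0,4): 1/2 same-type → still unsatisfied.
  (1,0): 2/5 same-type → still unsatisfied.
  (1,2): 2/6 same-type → still unsatisfied.
  (2,3): 1/5 same-type → still unsatisfied.
  (3,0): 1/2 same-type → still unsatisfied.
  (3,1): 1/4 same-type → still unsatisfied.
  (3,4): 0/1 same-type → still unsatisfied.

none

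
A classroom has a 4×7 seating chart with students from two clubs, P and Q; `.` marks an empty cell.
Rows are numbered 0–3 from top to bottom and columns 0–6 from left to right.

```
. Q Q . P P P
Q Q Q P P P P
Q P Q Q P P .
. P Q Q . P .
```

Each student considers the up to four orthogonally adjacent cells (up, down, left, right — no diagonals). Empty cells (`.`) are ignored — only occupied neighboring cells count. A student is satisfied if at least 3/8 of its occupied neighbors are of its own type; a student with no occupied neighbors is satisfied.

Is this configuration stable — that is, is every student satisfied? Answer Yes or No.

No

Row 0: (0,1)Q 2/2 satisfied · (0,2)Q 2/2 satisfied · (0,4)P 2/2 satisfied · (0,5)P 3/3 satisfied · (0,6)P 2/2 satisfied
Row 1: (1,0)Q 2/2 satisfied · (1,1)Q 3/4 satisfied · (1,2)Q 3/4 satisfied · (1,3)P 1/3 not · (1,4)P 4/4 satisfied · (1,5)P 4/4 satisfied · (1,6)P 2/2 satisfied
Row 2: (2,0)Q 1/2 satisfied · (2,1)P 1/4 not · (2,2)Q 3/4 satisfied · (2,3)Q 2/4 satisfied · (2,4)P 2/3 satisfied · (2,5)P 3/3 satisfied
Row 3: (3,1)P 1/2 satisfied · (3,2)Q 2/3 satisfied · (3,3)Q 2/2 satisfied · (3,5)P 1/1 satisfied
For instance (1,3) has only 1/3 same-type neighbors, below 3/8.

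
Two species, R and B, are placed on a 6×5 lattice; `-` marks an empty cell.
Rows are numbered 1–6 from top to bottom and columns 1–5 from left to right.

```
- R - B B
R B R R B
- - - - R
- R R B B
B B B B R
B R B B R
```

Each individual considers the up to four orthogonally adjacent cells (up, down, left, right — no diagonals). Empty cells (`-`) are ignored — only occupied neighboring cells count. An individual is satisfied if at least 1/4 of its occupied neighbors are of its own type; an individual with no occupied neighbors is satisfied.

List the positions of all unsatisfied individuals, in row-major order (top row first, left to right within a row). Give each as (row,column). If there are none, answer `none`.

Row 1: (1,2)R 0/1 unhappy · (1,4)B 1/2 ok · (1,5)B 2/2 ok
Row 2: (2,1)R 0/1 unhappy · (2,2)B 0/3 unhappy · (2,3)R 1/2 ok · (2,4)R 1/3 ok · (2,5)B 1/3 ok
Row 3: (3,5)R 0/2 unhappy
Row 4: (4,2)R 1/2 ok · (4,3)R 1/3 ok · (4,4)B 2/3 ok · (4,5)B 1/3 ok
Row 5: (5,1)B 2/2 ok · (5,2)B 2/4 ok · (5,3)B 3/4 ok · (5,4)B 3/4 ok · (5,5)R 1/3 ok
Row 6: (6,1)B 1/2 ok · (6,2)R 0/3 unhappy · (6,3)B 2/3 ok · (6,4)B 2/3 ok · (6,5)R 1/2 ok

(1,2), (2,1), (2,2), (3,5), (6,2)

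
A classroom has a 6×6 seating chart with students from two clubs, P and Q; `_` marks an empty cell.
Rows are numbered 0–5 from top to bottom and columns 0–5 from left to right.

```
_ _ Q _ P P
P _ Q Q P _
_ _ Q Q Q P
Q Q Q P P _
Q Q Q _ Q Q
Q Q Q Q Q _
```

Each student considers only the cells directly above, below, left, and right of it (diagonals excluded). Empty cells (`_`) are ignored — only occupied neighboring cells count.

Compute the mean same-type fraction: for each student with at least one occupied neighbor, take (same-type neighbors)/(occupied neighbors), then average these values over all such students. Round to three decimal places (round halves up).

0.803

(0,2)Q 1/1
(0,4)P 2/2
(0,5)P 1/1
(1,0)P — no occupied neighbors
(1,2)Q 3/3
(1,3)Q 2/3
(1,4)P 1/3
(2,2)Q 3/3
(2,3)Q 3/4
(2,4)Q 1/4
(2,5)P 0/1
(3,0)Q 2/2
(3,1)Q 3/3
(3,2)Q 3/4
(3,3)P 1/3
(3,4)P 1/3
(4,0)Q 3/3
(4,1)Q 4/4
(4,2)Q 3/3
(4,4)Q 2/3
(4,5)Q 1/1
(5,0)Q 2/2
(5,1)Q 3/3
(5,2)Q 3/3
(5,3)Q 2/2
(5,4)Q 2/2
Sum over 25 students: 1/1 + 2/2 + 1/1 + 3/3 + 2/3 + 1/3 + 3/3 + 3/4 + 1/4 + 0/1 + 2/2 + 3/3 + 3/4 + 1/3 + 1/3 + 3/3 + 4/4 + 3/3 + 2/3 + 1/1 + 2/2 + 3/3 + 3/3 + 2/2 + 2/2 = 241/12; mean = 241/12 ÷ 25 = 241/300 = 0.803333… → 0.803.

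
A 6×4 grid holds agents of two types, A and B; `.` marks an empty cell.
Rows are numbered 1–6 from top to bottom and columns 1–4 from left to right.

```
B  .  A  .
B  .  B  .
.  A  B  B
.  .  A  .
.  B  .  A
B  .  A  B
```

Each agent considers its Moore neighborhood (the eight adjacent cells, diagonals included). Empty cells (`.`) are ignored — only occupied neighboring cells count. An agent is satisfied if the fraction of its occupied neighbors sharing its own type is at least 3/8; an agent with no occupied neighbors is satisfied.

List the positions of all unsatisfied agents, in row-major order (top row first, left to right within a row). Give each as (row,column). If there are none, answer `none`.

(1,1)B 1/1 ✓
(1,3)A 0/1 ✗
(2,1)B 1/2 ✓
(2,3)B 2/4 ✓
(3,2)A 1/4 ✗
(3,3)B 2/4 ✓
(3,4)B 2/3 ✓
(4,3)A 2/5 ✓
(5,2)B 1/3 ✗
(5,4)A 2/3 ✓
(6,1)B 1/1 ✓
(6,3)A 1/3 ✗
(6,4)B 0/2 ✗

(1,3), (3,2), (5,2), (6,3), (6,4)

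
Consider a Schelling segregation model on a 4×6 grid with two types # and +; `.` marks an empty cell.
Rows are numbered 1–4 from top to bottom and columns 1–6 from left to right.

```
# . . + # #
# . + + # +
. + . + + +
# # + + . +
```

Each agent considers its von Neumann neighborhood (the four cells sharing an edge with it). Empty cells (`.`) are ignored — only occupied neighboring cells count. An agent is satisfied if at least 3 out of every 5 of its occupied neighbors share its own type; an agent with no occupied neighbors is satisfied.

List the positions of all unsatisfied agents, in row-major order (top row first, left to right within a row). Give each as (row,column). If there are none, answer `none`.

(1,4), (1,6), (2,5), (2,6), (3,2), (4,2), (4,3)

Row 1: (1,1)# 1/1 satisfied · (1,4)+ 1/2 not · (1,5)# 2/3 satisfied · (1,6)# 1/2 not
Row 2: (2,1)# 1/1 satisfied · (2,3)+ 1/1 satisfied · (2,4)+ 3/4 satisfied · (2,5)# 1/4 not · (2,6)+ 1/3 not
Row 3: (3,2)+ 0/1 not · (3,4)+ 3/3 satisfied · (3,5)+ 2/3 satisfied · (3,6)+ 3/3 satisfied
Row 4: (4,1)# 1/1 satisfied · (4,2)# 1/3 not · (4,3)+ 1/2 not · (4,4)+ 2/2 satisfied · (4,6)+ 1/1 satisfied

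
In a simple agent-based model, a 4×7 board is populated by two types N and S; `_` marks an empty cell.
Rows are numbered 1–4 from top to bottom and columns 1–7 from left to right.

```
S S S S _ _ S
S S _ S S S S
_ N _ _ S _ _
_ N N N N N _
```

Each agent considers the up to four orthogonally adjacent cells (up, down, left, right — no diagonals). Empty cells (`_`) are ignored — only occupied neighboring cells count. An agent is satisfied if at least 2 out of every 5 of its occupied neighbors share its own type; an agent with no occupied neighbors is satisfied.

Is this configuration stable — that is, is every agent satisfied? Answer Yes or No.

Yes

Row 1: (1,1)S 2/2 ✓ · (1,2)S 3/3 ✓ · (1,3)S 2/2 ✓ · (1,4)S 2/2 ✓ · (1,7)S 1/1 ✓
Row 2: (2,1)S 2/2 ✓ · (2,2)S 2/3 ✓ · (2,4)S 2/2 ✓ · (2,5)S 3/3 ✓ · (2,6)S 2/2 ✓ · (2,7)S 2/2 ✓
Row 3: (3,2)N 1/2 ✓ · (3,5)S 1/2 ✓
Row 4: (4,2)N 2/2 ✓ · (4,3)N 2/2 ✓ · (4,4)N 2/2 ✓ · (4,5)N 2/3 ✓ · (4,6)N 1/1 ✓
All meet the threshold, so the configuration is stable.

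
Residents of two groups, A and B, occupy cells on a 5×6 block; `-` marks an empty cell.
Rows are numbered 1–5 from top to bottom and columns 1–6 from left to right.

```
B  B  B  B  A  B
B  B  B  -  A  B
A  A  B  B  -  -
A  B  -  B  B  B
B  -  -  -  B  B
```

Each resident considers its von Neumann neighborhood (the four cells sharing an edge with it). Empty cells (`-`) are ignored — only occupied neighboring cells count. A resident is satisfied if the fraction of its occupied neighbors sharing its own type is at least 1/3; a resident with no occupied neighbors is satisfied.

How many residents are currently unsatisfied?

(1,1)B 2/2 ✓
(1,2)B 3/3 ✓
(1,3)B 3/3 ✓
(1,4)B 1/2 ✓
(1,5)A 1/3 ✓
(1,6)B 1/2 ✓
(2,1)B 2/3 ✓
(2,2)B 3/4 ✓
(2,3)B 3/3 ✓
(2,5)A 1/2 ✓
(2,6)B 1/2 ✓
(3,1)A 2/3 ✓
(3,2)A 1/4 ✗
(3,3)B 2/3 ✓
(3,4)B 2/2 ✓
(4,1)A 1/3 ✓
(4,2)B 0/2 ✗
(4,4)B 2/2 ✓
(4,5)B 3/3 ✓
(4,6)B 2/2 ✓
(5,1)B 0/1 ✗
(5,5)B 2/2 ✓
(5,6)B 2/2 ✓
Unsatisfied: (3,2), (4,2), (5,1) — 3 in total.

3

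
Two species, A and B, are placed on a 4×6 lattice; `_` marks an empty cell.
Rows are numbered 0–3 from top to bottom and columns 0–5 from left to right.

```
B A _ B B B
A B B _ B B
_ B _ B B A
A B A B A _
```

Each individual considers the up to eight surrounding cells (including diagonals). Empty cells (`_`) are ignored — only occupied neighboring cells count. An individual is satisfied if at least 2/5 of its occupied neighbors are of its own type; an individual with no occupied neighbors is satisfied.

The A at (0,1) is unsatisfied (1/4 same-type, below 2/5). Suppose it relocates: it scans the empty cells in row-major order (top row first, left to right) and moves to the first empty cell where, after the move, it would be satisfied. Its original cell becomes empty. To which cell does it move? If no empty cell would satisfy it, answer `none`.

Vacating (0,1). Empty cells in order:
  (0,2): 0/3 same-type → still unsatisfied.
  (1,3): 0/6 same-type → still unsatisfied.
  (2,0): 2/5 same-type → satisfied — stop here.

(2,0)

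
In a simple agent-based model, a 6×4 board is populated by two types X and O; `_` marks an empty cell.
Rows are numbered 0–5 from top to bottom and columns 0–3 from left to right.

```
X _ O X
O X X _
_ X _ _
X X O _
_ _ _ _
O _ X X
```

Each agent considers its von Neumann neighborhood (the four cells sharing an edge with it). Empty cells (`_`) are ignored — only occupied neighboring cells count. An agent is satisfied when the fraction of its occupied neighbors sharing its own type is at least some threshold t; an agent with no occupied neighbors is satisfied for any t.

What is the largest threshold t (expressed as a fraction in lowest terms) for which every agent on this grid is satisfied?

(0,0)X 0/1
(0,2)O 0/2
(0,3)X 0/1
(1,0)O 0/2
(1,1)X 2/3
(1,2)X 1/2
(2,1)X 2/2
(3,0)X 1/1
(3,1)X 2/3
(3,2)O 0/1
(5,0)O — no occupied neighbors
(5,2)X 1/1
(5,3)X 1/1
The smallest same-type fraction is 0/1 at (0,0), which reduces to 0/1. Any threshold above that leaves this agent unsatisfied.

0/1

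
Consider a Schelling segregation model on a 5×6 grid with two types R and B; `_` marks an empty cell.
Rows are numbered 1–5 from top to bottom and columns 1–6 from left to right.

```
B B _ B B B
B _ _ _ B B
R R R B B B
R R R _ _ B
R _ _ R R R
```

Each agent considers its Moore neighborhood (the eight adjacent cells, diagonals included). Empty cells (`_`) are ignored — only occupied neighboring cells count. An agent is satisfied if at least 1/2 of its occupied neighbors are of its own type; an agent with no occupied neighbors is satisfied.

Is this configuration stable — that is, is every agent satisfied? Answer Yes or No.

Yes

Row 1: (1,1)B 2/2 ok · (1,2)B 2/2 ok · (1,4)B 2/2 ok · (1,5)B 4/4 ok · (1,6)B 3/3 ok
Row 2: (2,1)B 2/4 ok · (2,5)B 7/7 ok · (2,6)B 5/5 ok
Row 3: (3,1)R 3/4 ok · (3,2)R 5/6 ok · (3,3)R 3/4 ok · (3,4)B 2/4 ok · (3,5)B 5/5 ok · (3,6)B 4/4 ok
Row 4: (4,1)R 4/4 ok · (4,2)R 6/6 ok · (4,3)R 4/5 ok · (4,6)B 2/4 ok
Row 5: (5,1)R 2/2 ok · (5,4)R 2/2 ok · (5,5)R 2/3 ok · (5,6)R 1/2 ok
All meet the threshold, so the configuration is stable.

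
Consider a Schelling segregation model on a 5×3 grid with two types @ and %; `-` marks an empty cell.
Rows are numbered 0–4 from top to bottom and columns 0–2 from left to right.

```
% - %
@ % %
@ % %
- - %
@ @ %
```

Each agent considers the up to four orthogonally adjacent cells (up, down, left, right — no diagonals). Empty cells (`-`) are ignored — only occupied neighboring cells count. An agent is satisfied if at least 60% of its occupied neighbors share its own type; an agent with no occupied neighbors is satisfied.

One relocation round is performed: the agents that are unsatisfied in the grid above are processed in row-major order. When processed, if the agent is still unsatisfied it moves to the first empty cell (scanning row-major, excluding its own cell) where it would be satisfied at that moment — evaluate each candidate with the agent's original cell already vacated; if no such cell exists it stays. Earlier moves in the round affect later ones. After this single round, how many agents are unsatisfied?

1

Initially unsatisfied (in order): (0,0), (1,0), (2,0), (4,1), (4,2).
  (0,0) → (0,1).
  (1,0) → (3,0).
  (2,0): no empty cell satisfies it; stays.
  (4,1): no empty cell satisfies it; stays.
  (4,2) → (0,0).
Resulting grid:
% % %
- % %
@ % %
@ - %
@ @ -
Unsatisfied now: (2,0).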